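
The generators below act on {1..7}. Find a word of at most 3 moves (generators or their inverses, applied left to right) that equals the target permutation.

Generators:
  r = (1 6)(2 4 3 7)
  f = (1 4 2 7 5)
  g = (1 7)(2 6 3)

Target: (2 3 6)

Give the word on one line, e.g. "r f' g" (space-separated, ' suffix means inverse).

  after g: (1 7)(2 6 3)
  after g: (2 3 6)

g g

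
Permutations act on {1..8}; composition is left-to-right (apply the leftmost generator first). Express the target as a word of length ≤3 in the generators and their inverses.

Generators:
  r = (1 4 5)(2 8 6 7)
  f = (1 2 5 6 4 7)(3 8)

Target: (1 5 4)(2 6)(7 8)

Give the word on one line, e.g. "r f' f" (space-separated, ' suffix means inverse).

r r

  after r: (1 4 5)(2 8 6 7)
  after r: (1 5 4)(2 6)(7 8)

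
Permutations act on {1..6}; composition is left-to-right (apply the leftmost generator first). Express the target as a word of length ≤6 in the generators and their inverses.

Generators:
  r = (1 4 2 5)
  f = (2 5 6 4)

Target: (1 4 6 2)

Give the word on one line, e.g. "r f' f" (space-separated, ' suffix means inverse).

  after r: (1 4 2 5)
  after f': (1 6 5)
  after r: (1 6)(2 5 4)
  after r: (1 6 4 5 2)
  after f: (1 4 6 2)

r f' r r f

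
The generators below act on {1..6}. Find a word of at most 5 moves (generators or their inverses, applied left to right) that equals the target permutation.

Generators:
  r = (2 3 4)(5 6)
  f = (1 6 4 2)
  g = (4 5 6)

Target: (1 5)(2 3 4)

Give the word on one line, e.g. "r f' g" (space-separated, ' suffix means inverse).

r f g' f'

  after r: (2 3 4)(5 6)
  after f: (1 6 5 4)(2 3)
  after g': (1 5 6 4)(2 3)
  after f': (1 5)(2 3 4)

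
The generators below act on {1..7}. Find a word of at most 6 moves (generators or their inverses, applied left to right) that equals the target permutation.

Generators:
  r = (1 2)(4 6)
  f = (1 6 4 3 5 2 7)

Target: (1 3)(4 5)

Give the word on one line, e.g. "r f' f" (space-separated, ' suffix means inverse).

  after r: (1 2)(4 6)
  after f': (1 5 3 4)(2 7)
  after r': (1 5 3 6 4 2 7)
  after f': (1 3)(4 5)

r f' r' f'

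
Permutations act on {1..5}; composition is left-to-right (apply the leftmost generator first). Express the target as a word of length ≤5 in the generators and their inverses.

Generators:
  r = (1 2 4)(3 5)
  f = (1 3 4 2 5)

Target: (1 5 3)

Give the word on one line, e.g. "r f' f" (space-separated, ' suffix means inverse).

f' r f r f'

  after f': (1 5 2 4 3)
  after r: (1 3 2)(4 5)
  after f: (1 4)(2 3 5)
  after r: (2 5 4)
  after f': (1 5 3)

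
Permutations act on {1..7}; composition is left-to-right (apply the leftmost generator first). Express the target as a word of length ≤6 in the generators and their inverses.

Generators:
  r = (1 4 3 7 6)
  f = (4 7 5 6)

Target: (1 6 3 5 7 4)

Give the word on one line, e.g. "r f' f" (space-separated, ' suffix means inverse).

  after f': (4 6 5 7)
  after r': (1 6 5 3 4 7)
  after f': (1 5 3 6 7)
  after r': (1 5 4)(3 7 6)
  after f: (1 6 3 5 7 4)

f' r' f' r' f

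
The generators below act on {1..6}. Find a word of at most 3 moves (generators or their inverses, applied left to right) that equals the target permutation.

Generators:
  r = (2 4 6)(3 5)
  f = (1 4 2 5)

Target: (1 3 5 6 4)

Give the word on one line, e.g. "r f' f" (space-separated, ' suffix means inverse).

f' r'

  after f': (1 5 2 4)
  after r': (1 3 5 6 4)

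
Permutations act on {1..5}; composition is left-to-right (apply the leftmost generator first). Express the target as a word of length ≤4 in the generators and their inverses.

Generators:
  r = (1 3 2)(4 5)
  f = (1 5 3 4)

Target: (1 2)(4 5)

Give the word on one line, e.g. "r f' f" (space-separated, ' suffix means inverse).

  after r: (1 3 2)(4 5)
  after r: (1 2 3)
  after f': (1 2 5)(3 4)
  after f': (1 2)(4 5)

r r f' f'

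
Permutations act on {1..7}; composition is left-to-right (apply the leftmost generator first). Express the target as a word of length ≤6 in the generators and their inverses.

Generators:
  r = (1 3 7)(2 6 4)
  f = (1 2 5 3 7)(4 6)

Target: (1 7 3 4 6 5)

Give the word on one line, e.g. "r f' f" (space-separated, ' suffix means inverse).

  after r: (1 3 7)(2 6 4)
  after r: (1 7 3)(2 4 6)
  after f: (2 6 5 3)
  after r: (1 3 6 5 7)(2 4)
  after r: (1 7 3 4 6 5)

r r f r r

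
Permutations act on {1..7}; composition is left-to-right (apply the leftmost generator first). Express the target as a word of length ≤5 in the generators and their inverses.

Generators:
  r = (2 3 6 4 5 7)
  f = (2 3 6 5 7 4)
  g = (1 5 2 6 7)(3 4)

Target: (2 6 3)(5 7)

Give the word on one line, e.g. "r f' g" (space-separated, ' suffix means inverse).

f' r f'

  after f': (2 4 7 5 6 3)
  after r: (2 5 4)
  after f': (2 6 3)(5 7)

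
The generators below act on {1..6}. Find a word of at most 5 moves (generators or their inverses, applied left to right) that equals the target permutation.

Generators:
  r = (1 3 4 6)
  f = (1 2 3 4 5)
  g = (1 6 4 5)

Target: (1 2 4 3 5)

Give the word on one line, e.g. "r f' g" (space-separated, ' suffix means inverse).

f g r

  after f: (1 2 3 4 5)
  after g: (1 2 3 5 6 4)
  after r: (1 2 4 3 5)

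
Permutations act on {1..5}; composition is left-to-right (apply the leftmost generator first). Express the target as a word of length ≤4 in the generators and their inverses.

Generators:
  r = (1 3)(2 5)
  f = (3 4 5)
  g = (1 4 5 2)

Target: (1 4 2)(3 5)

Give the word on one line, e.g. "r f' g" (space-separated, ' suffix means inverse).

  after f: (3 4 5)
  after g: (1 4 2)(3 5)

f g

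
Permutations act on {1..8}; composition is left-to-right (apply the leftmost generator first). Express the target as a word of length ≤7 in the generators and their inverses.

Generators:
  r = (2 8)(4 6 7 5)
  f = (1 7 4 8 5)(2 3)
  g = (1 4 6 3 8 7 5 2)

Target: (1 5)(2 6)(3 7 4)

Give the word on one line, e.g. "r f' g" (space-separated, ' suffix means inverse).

g f' f' g r'

  after g: (1 4 6 3 8 7 5 2)
  after f': (1 7 8)(2 5 3 4 6)
  after f': (2 8 5)(3 7 4 6)
  after g: (1 4 3 5)(2 7 6 8)
  after r': (1 5)(2 6)(3 7 4)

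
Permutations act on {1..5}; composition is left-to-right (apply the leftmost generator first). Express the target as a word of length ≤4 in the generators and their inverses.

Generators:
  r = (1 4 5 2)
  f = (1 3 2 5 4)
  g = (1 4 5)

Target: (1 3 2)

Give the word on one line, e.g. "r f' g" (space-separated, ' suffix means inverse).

f g

  after f: (1 3 2 5 4)
  after g: (1 3 2)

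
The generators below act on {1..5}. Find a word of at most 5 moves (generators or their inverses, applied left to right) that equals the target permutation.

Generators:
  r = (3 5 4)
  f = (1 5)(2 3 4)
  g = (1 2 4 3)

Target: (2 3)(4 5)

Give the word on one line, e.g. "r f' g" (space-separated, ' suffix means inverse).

f f r

  after f: (1 5)(2 3 4)
  after f: (2 4 3)
  after r: (2 3)(4 5)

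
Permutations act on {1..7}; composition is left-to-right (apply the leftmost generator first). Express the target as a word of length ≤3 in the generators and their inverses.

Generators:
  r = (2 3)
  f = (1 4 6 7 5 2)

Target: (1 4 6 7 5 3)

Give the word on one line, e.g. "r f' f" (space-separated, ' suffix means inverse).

r f r

  after r: (2 3)
  after f: (1 4 6 7 5 2 3)
  after r: (1 4 6 7 5 3)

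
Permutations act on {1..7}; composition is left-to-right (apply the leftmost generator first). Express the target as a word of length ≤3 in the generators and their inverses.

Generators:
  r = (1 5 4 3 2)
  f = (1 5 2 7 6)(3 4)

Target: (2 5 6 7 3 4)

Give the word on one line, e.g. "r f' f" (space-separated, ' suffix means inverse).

r' f' r'

  after r': (1 2 3 4 5)
  after f': (1 5 6 7 2 4)
  after r': (2 5 6 7 3 4)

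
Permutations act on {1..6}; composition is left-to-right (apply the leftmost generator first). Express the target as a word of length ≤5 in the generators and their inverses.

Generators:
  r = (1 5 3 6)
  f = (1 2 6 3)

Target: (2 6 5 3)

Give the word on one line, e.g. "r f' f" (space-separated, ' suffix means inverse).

  after f: (1 2 6 3)
  after f: (1 6)(2 3)
  after r: (2 6 5 3)

f f r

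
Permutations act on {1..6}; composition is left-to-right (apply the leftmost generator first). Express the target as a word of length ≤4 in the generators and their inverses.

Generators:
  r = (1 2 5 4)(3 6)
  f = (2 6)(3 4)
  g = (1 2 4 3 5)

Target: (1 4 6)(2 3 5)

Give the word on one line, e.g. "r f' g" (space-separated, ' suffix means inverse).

  after f': (2 6)(3 4)
  after r': (1 4 6)(2 3 5)
  after f': (1 3 5 6)(2 4)
  after f': (1 4 6)(2 3 5)

f' r' f' f'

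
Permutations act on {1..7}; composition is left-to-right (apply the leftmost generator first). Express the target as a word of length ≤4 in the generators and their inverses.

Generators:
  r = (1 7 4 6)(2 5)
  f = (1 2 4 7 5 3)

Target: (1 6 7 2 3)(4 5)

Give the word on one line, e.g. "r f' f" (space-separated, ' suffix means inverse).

r' f

  after r': (1 6 4 7)(2 5)
  after f: (1 6 7 2 3)(4 5)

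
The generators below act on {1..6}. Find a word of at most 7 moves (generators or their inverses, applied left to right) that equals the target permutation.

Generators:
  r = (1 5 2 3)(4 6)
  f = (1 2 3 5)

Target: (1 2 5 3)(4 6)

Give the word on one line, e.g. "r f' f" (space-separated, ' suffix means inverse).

  after f: (1 2 3 5)
  after r': (1 5 3)(4 6)
  after f: (2 3)(4 6)
  after r': (1 3 5)
  after r': (1 2 5 3)(4 6)

f r' f r' r'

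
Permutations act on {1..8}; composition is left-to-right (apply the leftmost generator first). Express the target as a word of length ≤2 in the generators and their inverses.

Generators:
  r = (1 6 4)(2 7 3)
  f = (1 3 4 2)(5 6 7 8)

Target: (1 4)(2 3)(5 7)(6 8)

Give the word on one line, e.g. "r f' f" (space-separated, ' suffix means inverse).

f' f'

  after f': (1 2 4 3)(5 8 7 6)
  after f': (1 4)(2 3)(5 7)(6 8)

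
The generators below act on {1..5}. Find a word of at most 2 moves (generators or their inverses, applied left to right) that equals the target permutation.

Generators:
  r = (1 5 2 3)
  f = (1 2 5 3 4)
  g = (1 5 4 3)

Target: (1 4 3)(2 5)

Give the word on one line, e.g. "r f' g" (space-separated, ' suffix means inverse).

  after g': (1 3 4 5)
  after f: (1 4 3)(2 5)

g' f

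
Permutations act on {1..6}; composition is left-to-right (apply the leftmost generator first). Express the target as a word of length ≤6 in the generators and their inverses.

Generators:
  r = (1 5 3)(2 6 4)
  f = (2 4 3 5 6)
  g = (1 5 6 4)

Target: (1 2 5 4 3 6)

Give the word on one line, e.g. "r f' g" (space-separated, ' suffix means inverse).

  after f': (2 6 5 3 4)
  after f': (2 5 4 6 3)
  after r: (1 5 2 3 6)
  after g: (1 6 5 2 3 4)
  after r': (1 2 5 4 3 6)

f' f' r g r'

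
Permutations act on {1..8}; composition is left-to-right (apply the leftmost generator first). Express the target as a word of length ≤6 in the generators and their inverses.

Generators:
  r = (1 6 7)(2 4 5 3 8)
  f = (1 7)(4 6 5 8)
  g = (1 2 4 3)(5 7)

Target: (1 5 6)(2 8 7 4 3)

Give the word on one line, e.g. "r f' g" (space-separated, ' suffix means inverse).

f r g' f r'

  after f: (1 7)(4 6 5 8)
  after r: (2 4 7 6 3 8 5)
  after g': (1 3 8 7 6 4 5)
  after f: (1 3 4 8)(5 7)
  after r': (1 5 6)(2 8 7 4 3)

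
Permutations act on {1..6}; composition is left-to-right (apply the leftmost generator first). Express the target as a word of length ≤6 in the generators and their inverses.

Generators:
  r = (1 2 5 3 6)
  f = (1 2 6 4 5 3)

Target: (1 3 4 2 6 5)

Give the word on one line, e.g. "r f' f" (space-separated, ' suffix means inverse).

  after f: (1 2 6 4 5 3)
  after f: (1 6 5)(2 4 3)
  after r: (2 4 6 3 5)
  after f': (1 3 4 2 6 5)

f f r f'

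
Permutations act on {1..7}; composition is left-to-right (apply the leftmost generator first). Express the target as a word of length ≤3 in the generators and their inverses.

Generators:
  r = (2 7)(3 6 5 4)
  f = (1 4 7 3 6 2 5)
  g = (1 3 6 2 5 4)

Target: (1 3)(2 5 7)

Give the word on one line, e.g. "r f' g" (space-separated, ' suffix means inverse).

  after g': (1 4 5 2 6 3)
  after r: (1 3)(2 5 7)

g' r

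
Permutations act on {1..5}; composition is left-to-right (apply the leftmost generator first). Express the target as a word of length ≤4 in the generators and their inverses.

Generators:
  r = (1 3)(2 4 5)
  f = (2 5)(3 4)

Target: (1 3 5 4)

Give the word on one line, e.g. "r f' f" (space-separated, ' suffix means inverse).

  after f: (2 5)(3 4)
  after r: (1 3 5 4)
  after f: (1 4)(2 5 3)
  after f: (1 3 5 4)

f r f f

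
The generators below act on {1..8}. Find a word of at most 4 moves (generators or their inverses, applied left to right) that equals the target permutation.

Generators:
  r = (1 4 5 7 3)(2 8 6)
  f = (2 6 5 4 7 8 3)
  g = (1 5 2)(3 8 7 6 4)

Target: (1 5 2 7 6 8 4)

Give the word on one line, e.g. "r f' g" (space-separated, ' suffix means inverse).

r f r'

  after r: (1 4 5 7 3)(2 8 6)
  after f: (1 7 2 3)(5 8)
  after r': (1 5 2 7 6 8 4)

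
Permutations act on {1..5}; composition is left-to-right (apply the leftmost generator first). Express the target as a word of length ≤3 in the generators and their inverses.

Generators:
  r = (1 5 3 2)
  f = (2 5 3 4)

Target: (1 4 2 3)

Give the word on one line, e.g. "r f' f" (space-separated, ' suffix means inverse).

r' f' r

  after r': (1 2 3 5)
  after f': (1 4 3 2 5)
  after r: (1 4 2 3)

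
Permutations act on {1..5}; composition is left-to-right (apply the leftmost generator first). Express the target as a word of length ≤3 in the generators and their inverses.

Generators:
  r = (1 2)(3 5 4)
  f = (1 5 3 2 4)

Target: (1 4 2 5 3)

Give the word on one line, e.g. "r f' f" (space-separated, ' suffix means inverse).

r' f' r'

  after r': (1 2)(3 4 5)
  after f': (1 3 2 4)
  after r': (1 4 2 5 3)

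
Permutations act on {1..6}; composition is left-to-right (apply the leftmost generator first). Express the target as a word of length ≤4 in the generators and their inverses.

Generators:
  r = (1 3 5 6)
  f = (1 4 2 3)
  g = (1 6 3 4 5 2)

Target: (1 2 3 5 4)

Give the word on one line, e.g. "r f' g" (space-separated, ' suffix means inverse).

  after g: (1 6 3 4 5 2)
  after f: (1 6)(2 4 5 3)
  after r: (2 4 6 3)
  after g': (1 2 3 5 4)

g f r g'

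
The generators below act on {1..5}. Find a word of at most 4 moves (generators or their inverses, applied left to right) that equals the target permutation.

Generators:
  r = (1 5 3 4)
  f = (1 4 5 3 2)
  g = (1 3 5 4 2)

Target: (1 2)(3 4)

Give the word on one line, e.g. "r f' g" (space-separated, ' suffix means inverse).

r' r' f

  after r': (1 4 3 5)
  after r': (1 3)(4 5)
  after f: (1 2)(3 4)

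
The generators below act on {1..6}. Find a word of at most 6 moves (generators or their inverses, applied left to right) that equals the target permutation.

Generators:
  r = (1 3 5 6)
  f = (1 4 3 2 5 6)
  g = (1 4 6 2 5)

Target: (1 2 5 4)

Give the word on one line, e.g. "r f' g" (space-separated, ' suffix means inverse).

g' f r' f'

  after g': (1 5 2 6 4)
  after f: (1 6 3 2)
  after r': (1 5 3 2 6)
  after f': (1 2 5 4)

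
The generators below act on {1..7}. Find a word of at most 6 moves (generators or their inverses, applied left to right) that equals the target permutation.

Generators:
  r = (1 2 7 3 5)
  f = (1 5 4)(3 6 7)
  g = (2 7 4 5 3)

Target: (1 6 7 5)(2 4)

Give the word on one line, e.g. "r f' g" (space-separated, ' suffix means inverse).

f' r' g' f' r

  after f': (1 4 5)(3 7 6)
  after r': (1 4 3 2)(6 7)
  after g': (1 7 6 2)(4 5)
  after f': (1 6 2 4)(3 7)
  after r: (1 6 7 5)(2 4)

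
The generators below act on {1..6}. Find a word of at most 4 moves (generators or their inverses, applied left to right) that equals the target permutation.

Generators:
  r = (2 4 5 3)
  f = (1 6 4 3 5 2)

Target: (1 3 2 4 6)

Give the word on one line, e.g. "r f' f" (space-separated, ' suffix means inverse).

f' r r r

  after f': (1 2 5 3 4 6)
  after r: (1 4 6)(2 3 5)
  after r: (1 5 4 6)
  after r: (1 3 2 4 6)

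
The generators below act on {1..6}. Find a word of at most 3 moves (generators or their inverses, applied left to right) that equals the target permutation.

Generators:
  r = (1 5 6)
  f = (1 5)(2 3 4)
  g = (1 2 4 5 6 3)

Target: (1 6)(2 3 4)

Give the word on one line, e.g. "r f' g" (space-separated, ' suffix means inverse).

f r

  after f: (1 5)(2 3 4)
  after r: (1 6)(2 3 4)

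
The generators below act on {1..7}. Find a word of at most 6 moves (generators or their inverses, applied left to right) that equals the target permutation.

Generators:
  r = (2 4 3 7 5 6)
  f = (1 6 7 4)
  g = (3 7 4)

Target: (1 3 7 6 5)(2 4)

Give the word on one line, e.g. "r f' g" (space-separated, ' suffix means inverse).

  after r': (2 6 5 7 3 4)
  after f': (1 4 2)(3 7)(5 6)
  after g: (1 3 4 2)(5 6)
  after f': (1 3 7 6 5)(2 4)

r' f' g f'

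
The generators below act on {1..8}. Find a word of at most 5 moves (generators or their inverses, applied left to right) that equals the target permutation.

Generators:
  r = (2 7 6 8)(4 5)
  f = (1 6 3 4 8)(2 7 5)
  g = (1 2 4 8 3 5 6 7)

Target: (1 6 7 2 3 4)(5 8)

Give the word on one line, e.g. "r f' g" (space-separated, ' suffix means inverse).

  after r: (2 7 6 8)(4 5)
  after r: (2 6)(7 8)
  after g': (1 7 4 2 5 3 8 6)
  after g': (1 6 7 2 3 4)(5 8)

r r g' g'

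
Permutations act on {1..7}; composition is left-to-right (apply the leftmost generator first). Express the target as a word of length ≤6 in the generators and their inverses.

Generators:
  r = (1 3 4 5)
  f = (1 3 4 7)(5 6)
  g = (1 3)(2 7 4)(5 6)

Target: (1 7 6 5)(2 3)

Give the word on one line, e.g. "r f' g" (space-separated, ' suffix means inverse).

  after f: (1 3 4 7)(5 6)
  after g': (2 4)(3 7)
  after r': (1 5 4 2 3 7)
  after r': (1 4 2)(3 7 5)
  after g': (1 7 6 5)(2 3)

f g' r' r' g'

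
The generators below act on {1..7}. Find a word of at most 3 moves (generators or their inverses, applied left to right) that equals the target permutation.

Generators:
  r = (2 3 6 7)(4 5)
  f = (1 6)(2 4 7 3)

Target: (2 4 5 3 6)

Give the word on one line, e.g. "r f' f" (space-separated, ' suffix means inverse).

  after r: (2 3 6 7)(4 5)
  after f: (1 6 3)(4 5 7)
  after f: (2 4 5 3 6)

r f f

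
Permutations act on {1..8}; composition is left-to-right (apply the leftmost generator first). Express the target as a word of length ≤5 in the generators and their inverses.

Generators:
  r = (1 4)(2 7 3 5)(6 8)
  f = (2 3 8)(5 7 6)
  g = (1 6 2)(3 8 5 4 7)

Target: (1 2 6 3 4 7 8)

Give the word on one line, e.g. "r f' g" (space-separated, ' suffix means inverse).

r f' g' r

  after r: (1 4)(2 7 3 5)(6 8)
  after f': (1 4)(2 5 8 7)(3 6)
  after g': (1 5 3)(2 8 4)(6 7)
  after r: (1 2 6 3 4 7 8)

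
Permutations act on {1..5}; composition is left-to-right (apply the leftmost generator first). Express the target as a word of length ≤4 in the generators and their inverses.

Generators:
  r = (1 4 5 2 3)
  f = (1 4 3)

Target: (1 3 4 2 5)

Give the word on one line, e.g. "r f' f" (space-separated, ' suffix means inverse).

  after f: (1 4 3)
  after r': (2 5 4)
  after f': (1 3 4 2 5)

f r' f'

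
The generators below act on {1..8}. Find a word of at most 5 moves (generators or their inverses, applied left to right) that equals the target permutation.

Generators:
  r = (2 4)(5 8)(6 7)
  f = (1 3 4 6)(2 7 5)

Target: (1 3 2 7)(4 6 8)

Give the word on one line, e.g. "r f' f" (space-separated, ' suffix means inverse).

r' f r r r

  after r': (2 4)(5 8)(6 7)
  after f: (1 3 4 7)(2 6 5 8)
  after r: (1 3 2 7)(4 6 8)
  after r: (1 3 4 7)(2 6 5 8)
  after r: (1 3 2 7)(4 6 8)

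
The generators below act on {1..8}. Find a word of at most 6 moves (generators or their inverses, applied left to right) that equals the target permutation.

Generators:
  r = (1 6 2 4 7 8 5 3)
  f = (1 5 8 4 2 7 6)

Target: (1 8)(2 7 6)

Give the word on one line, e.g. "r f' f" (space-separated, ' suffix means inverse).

f r f' r' r'

  after f: (1 5 8 4 2 7 6)
  after r: (1 3)(2 8 7)
  after f': (1 3 6 7 4 8 2 5)
  after r': (1 5 3)(2 8 6 4 7)
  after r': (1 8)(2 7 6)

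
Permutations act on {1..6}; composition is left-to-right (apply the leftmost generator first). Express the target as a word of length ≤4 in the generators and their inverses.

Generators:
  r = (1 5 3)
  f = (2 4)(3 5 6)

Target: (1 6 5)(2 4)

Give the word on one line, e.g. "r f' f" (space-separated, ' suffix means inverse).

r f r'

  after r: (1 5 3)
  after f: (1 6 3)(2 4)
  after r': (1 6 5)(2 4)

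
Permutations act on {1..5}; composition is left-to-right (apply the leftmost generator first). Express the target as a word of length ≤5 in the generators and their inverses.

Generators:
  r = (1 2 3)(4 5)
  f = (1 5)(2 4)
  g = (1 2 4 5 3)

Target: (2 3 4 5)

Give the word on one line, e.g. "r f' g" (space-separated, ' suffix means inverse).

  after f: (1 5)(2 4)
  after r: (1 4 3)(2 5)
  after g: (1 5 4)(2 3)
  after f: (2 3 4 5)

f r g f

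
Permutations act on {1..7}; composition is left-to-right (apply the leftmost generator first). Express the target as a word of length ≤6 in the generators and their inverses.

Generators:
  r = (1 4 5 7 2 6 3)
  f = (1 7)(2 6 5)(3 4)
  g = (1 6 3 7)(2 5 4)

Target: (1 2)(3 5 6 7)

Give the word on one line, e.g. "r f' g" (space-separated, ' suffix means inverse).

  after f': (1 7)(2 5 6)(3 4)
  after f': (2 6 5)
  after r': (1 3 6 4)(5 7)
  after r': (1 6)(2 7 4 3)
  after f': (1 2)(3 5 6 7)

f' f' r' r' f'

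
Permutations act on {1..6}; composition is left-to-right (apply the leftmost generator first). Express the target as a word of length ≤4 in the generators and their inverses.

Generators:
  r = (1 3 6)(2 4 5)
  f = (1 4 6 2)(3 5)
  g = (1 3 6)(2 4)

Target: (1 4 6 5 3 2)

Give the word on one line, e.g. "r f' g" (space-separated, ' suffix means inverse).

  after g: (1 3 6)(2 4)
  after r': (4 5)
  after f': (1 2 6 4 3 5)
  after r: (1 4 6 5 3 2)

g r' f' r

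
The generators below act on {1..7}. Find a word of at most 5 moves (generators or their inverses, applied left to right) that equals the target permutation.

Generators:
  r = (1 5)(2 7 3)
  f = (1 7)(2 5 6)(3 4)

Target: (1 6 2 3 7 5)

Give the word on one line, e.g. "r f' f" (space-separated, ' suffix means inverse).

  after r': (1 5)(2 3 7)
  after f': (1 2 4 3)(5 7 6)
  after f': (1 6 2 3 7 5)

r' f' f'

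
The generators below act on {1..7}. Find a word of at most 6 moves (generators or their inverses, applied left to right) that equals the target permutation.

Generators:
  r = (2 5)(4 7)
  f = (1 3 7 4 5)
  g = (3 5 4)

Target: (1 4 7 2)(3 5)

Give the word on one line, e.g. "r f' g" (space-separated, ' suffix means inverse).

f g' r f

  after f: (1 3 7 4 5)
  after g': (1 4 3 7 5)
  after r: (1 7 2 5)(3 4)
  after f: (1 4 7 2)(3 5)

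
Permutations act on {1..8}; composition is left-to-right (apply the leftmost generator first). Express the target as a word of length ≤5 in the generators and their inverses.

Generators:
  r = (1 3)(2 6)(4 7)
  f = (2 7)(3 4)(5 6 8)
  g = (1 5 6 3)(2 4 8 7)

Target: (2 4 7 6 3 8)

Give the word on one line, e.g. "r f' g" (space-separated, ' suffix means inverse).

r g r' r' f'

  after r: (1 3)(2 6)(4 7)
  after g: (2 3 5 6 4)(7 8)
  after r': (1 3 5 2)(4 6 7 8)
  after r': (2 3 5 6 4)(7 8)
  after f': (2 4 7 6 3 8)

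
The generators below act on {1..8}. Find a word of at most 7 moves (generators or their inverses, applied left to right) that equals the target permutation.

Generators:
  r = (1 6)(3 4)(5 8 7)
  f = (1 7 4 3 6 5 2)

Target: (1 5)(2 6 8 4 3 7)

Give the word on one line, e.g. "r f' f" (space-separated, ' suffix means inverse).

r f' r' f' r

  after r: (1 6)(3 4)(5 8 7)
  after f': (1 3 7 6 2 5 8)
  after r': (1 4 3 8 6 2 7)
  after f': (1 7 2)(3 8)(5 6)
  after r: (1 5)(2 6 8 4 3 7)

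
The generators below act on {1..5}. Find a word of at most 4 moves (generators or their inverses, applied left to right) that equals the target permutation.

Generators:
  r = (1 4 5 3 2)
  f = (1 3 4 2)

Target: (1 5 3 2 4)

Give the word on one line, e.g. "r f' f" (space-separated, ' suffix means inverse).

  after f: (1 3 4 2)
  after r': (1 5 4 3)
  after f': (1 5 3 2 4)

f r' f'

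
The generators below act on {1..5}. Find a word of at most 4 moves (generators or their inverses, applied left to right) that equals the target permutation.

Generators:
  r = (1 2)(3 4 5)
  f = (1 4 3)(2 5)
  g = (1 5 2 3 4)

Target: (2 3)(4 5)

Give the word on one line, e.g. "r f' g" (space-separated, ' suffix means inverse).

r f g'

  after r: (1 2)(3 4 5)
  after f: (1 5)(2 4)
  after g': (2 3)(4 5)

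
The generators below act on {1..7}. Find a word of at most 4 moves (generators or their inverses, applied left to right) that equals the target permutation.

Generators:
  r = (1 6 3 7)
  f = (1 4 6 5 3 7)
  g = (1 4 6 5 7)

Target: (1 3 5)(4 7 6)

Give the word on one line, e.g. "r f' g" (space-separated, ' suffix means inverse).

  after f': (1 7 3 5 6 4)
  after r': (1 3 5)(4 7 6)

f' r'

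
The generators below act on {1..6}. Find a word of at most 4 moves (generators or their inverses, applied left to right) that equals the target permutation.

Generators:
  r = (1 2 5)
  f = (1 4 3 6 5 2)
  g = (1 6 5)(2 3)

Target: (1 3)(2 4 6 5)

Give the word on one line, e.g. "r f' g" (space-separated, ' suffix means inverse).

f f r

  after f: (1 4 3 6 5 2)
  after f: (1 3 5)(2 4 6)
  after r: (1 3)(2 4 6 5)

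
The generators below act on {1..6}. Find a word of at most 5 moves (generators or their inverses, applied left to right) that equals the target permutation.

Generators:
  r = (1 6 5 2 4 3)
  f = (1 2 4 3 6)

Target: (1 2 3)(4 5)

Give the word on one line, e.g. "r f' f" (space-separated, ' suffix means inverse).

r r f' r

  after r: (1 6 5 2 4 3)
  after r: (1 5 4)(2 3 6)
  after f': (1 5 2 4 6)
  after r: (1 2 3)(4 5)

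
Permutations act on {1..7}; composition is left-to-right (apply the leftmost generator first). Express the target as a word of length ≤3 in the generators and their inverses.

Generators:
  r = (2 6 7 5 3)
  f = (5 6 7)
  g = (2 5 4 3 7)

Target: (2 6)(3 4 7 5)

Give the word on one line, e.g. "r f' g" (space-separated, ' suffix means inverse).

g' r'

  after g': (2 7 3 4 5)
  after r': (2 6)(3 4 7 5)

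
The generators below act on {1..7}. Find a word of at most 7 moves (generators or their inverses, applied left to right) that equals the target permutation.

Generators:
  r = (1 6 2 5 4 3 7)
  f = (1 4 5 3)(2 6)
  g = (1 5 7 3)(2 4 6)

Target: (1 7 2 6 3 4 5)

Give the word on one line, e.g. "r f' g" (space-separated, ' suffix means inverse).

  after f': (1 3 5 4)(2 6)
  after f': (1 5)(3 4)
  after g': (2 6 4 7 5 3)
  after f': (1 3 6)(4 7)
  after g': (1 7 2 6 3 4 5)

f' f' g' f' g'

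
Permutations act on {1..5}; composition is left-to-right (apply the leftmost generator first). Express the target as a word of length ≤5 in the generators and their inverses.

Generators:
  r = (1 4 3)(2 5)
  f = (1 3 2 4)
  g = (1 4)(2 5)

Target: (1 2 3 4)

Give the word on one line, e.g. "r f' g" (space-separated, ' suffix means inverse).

  after f: (1 3 2 4)
  after f: (1 2)(3 4)
  after g: (1 5 2 4 3)
  after r: (1 2 3 4)

f f g r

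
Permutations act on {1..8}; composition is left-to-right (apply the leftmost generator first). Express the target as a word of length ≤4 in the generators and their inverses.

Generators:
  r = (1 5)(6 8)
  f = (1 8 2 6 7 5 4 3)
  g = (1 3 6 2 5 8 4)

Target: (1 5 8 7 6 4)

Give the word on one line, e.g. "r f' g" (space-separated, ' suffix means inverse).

  after g': (1 4 8 5 2 6 3)
  after r': (1 4 6 3 5 2 8)
  after r': (1 4 8 5 2 6 3)
  after f': (1 5 8 7 6 4)

g' r' r' f'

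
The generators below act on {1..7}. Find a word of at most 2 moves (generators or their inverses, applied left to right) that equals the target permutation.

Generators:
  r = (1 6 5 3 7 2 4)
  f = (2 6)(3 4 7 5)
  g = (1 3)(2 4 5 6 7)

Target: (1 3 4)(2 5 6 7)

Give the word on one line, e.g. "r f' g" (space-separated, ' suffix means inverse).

f' g'

  after f': (2 6)(3 5 7 4)
  after g': (1 3 4)(2 5 6 7)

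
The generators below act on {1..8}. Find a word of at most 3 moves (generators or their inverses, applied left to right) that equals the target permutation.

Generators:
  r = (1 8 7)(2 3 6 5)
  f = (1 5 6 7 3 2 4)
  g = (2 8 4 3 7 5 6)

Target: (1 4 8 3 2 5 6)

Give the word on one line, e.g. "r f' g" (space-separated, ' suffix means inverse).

g' f'

  after g': (2 6 5 7 3 4 8)
  after f': (1 4 8 3 2 5 6)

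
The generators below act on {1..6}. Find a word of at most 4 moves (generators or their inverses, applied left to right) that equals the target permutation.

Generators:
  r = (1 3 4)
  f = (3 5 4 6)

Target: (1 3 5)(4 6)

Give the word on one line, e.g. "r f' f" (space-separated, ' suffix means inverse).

f r

  after f: (3 5 4 6)
  after r: (1 3 5)(4 6)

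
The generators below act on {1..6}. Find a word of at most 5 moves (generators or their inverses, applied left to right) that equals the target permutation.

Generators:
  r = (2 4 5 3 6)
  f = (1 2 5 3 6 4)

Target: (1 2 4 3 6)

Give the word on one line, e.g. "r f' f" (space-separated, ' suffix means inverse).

  after f: (1 2 5 3 6 4)
  after r': (1 6 2 4)
  after f': (1 3 5 2 6)
  after r: (1 6)(4 5)
  after r: (1 2 4 3 6)

f r' f' r r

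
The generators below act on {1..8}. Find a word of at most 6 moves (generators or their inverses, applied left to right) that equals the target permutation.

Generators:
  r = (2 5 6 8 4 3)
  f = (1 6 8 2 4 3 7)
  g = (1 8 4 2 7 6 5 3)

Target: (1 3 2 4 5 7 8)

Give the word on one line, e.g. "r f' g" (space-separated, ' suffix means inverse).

  after r': (2 3 4 8 6 5)
  after g': (1 3 8 7 2 5 4)
  after f': (1 4 7 8 3 6)(2 5)
  after g: (1 2 3 5 7 4 6 8)
  after r': (1 3 2 4 5 7 8)

r' g' f' g r'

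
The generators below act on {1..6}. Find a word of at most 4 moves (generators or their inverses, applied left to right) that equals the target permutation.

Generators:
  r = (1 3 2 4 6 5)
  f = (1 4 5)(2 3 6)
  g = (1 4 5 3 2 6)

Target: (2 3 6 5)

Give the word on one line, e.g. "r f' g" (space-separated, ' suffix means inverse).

  after g: (1 4 5 3 2 6)
  after f': (2 3 6 5)

g f'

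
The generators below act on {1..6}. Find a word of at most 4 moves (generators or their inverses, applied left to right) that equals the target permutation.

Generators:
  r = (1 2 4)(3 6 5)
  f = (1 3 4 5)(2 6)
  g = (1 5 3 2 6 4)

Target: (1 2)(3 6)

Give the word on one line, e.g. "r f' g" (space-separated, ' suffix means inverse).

r f' f'

  after r: (1 2 4)(3 6 5)
  after f': (1 6 4 5)(2 3)
  after f': (1 2)(3 6)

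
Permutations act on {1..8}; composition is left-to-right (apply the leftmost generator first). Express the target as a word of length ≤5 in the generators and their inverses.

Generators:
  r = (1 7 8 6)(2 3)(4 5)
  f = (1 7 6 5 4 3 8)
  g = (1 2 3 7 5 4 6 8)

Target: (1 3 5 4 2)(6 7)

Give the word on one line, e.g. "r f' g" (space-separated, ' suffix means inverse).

  after r: (1 7 8 6)(2 3)(4 5)
  after f': (2 4 6 8 7 3)
  after g: (1 2 6)(4 8 5)
  after f': (1 2 7)(3 4)(6 8)
  after r': (1 3 5 4 2)(6 7)

r f' g f' r'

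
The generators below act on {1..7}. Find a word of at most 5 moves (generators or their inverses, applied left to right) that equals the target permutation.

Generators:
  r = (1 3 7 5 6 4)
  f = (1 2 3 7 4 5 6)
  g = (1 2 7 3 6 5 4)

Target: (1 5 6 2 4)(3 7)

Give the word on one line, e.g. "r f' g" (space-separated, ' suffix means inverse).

  after f: (1 2 3 7 4 5 6)
  after g: (1 7)(2 6)
  after r: (1 5 6 2 4)(3 7)

f g r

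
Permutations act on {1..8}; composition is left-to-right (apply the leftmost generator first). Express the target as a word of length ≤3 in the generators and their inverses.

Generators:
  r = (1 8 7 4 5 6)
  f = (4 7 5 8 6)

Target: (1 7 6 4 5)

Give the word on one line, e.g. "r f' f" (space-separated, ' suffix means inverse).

r' f' r

  after r': (1 6 5 4 7 8)
  after f': (1 8)(5 6 7)
  after r: (1 7 6 4 5)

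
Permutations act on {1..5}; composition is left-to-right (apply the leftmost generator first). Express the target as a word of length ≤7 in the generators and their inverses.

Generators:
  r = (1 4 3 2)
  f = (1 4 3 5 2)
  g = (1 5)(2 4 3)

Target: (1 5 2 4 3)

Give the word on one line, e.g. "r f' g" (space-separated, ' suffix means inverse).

  after g: (1 5)(2 4 3)
  after f': (1 3 5 2)
  after r': (1 4)(3 5)
  after f: (1 3 2)
  after f: (1 5 2 4 3)

g f' r' f f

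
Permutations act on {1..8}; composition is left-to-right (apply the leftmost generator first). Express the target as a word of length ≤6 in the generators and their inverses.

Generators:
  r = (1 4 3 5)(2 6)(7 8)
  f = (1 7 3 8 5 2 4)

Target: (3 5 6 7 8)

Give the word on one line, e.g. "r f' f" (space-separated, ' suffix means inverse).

r f' f' r

  after r: (1 4 3 5)(2 6)(7 8)
  after f': (1 2 6 5 4 7 3 8)
  after f': (1 5 2 6 8 4)
  after r: (3 5 6 7 8)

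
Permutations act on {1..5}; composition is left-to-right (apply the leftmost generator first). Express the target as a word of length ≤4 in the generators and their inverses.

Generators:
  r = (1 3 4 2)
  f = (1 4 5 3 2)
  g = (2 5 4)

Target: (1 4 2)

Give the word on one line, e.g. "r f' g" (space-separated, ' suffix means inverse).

  after r': (1 2 4 3)
  after g: (1 5 4 3)
  after r: (1 5 2)
  after g: (1 4 2)

r' g r g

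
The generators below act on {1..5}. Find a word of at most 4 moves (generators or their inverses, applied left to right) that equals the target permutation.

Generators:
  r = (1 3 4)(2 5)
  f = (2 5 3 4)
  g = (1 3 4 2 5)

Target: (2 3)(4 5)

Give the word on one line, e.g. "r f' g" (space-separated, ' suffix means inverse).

  after f: (2 5 3 4)
  after r': (1 4 5)
  after f': (1 3 5)(2 4)
  after r': (2 3)(4 5)

f r' f' r'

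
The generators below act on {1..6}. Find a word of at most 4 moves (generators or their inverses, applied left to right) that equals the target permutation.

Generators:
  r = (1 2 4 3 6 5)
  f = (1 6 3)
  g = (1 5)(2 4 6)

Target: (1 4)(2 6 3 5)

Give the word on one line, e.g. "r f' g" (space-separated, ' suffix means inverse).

  after r: (1 2 4 3 6 5)
  after r: (1 4 6)(2 3 5)
  after f': (1 4)(2 6 3 5)

r r f'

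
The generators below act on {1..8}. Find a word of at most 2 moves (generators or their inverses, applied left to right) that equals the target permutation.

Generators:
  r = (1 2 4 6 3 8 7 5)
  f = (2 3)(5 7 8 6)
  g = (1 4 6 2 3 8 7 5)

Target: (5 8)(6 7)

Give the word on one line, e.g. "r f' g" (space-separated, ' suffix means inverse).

f f

  after f: (2 3)(5 7 8 6)
  after f: (5 8)(6 7)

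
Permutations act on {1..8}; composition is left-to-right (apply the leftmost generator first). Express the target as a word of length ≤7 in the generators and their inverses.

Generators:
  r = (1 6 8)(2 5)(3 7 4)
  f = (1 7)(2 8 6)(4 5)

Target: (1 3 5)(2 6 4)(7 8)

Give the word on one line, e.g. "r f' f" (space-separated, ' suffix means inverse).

f r' f' f' f'

  after f: (1 7)(2 8 6)(4 5)
  after r': (1 3 4 2 6 5 7 8)
  after f': (1 3 5)(2 8 7)(4 6)
  after f': (1 3 4 8)(5 7 6)
  after f': (1 3 5)(2 6 4)(7 8)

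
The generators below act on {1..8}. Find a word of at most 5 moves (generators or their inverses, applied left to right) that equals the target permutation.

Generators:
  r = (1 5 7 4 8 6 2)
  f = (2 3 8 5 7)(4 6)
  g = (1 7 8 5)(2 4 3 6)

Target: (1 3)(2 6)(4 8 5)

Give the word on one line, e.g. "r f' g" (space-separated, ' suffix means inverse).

g r' f g f'

  after g: (1 7 8 5)(2 4 3 6)
  after r': (1 5 2 7 4 3 8)
  after f: (1 7 6 4 8)(3 5)
  after g: (1 8 7 2 4 5 6 3)
  after f': (1 3)(2 6)(4 8 5)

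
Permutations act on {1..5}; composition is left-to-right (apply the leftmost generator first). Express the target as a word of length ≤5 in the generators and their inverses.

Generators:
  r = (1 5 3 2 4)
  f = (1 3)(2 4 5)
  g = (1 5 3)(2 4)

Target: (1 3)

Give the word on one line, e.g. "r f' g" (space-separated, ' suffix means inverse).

f' g' r' g'

  after f': (1 3)(2 5 4)
  after g': (1 5 2)
  after r': (2 4)(3 5)
  after g': (1 3)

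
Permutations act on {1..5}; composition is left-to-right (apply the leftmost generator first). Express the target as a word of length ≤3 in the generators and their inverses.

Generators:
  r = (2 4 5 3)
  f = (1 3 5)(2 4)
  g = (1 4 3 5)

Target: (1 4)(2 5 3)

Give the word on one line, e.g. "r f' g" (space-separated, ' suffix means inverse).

  after g: (1 4 3 5)
  after r': (1 2 3 4 5)
  after f: (1 4)(2 5 3)

g r' f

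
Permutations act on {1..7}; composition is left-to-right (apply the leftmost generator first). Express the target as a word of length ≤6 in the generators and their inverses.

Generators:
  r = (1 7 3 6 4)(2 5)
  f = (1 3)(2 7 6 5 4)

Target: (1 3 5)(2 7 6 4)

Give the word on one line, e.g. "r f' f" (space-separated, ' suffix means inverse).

  after r: (1 7 3 6 4)(2 5)
  after r: (1 3 4 7 6)
  after f': (2 4)(3 5 6)
  after r: (1 7 3 2)(4 5)
  after r: (1 3 5)(2 7 6 4)

r r f' r r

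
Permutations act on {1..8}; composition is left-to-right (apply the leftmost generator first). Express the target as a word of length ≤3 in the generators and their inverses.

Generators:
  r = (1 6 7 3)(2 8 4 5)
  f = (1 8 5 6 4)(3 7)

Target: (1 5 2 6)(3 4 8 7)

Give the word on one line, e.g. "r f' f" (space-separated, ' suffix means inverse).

f' r' f

  after f': (1 4 6 5 8)(3 7)
  after r': (1 8 3 6 4)(2 5)
  after f: (1 5 2 6)(3 4 8 7)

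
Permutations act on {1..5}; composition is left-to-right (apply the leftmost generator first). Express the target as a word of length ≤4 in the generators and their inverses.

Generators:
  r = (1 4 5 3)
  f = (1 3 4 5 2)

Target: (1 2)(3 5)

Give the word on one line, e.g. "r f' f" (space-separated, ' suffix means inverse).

f r f' r

  after f: (1 3 4 5 2)
  after r: (2 4 3 5)
  after f': (1 2 3 4)
  after r: (1 2)(3 5)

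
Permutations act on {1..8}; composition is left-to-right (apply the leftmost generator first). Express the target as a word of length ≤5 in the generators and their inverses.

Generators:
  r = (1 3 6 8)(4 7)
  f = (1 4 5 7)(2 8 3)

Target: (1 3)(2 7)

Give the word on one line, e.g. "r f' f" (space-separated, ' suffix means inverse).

  after r': (1 8 6 3)(4 7)
  after f': (1 2 3 7)(4 5)(6 8)
  after r': (1 2)(3 4 5 7 8)
  after f': (1 3)(2 7)

r' f' r' f'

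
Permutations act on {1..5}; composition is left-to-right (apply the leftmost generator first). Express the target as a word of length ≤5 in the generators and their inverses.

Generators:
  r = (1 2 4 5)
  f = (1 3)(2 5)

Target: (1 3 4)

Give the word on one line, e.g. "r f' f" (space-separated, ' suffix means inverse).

  after f': (1 3)(2 5)
  after r: (1 3 2)(4 5)
  after f': (2 3 5 4)
  after f': (1 3 2)(4 5)
  after r: (1 3 4)

f' r f' f' r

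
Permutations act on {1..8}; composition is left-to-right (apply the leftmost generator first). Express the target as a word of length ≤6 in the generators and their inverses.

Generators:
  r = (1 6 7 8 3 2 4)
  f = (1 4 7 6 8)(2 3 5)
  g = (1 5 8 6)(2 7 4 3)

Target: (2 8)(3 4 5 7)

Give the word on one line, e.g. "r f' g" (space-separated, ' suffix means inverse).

  after g: (1 5 8 6)(2 7 4 3)
  after f: (1 2 6 4 5)
  after r: (1 4 5 6)(2 7 8 3)
  after r: (2 8)(3 4 5 7)

g f r r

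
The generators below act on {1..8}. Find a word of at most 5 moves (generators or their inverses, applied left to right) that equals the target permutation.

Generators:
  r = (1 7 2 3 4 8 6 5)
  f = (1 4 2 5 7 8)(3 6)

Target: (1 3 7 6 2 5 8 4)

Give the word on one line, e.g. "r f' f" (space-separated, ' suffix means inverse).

r' f r r

  after r': (1 5 6 8 4 3 2 7)
  after f: (1 7 4 6)(2 8)(3 5)
  after r: (1 2 6 7 8 3)(4 5)
  after r: (1 3 7 6 2 5 8 4)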